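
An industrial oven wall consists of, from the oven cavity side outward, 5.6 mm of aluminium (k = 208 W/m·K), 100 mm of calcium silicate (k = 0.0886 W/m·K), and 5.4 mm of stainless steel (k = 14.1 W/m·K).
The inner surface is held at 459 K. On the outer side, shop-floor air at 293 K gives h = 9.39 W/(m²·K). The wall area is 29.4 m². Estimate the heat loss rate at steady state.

Using the resistance-network approach (series):
R_aluminium = L/(kA) = 0.0056/(208×29.4) = 9.158×10^-7 K/W
R_calcium silicate = L/(kA) = 0.1/(0.0886×29.4) = 0.03839 K/W
R_stainless steel = L/(kA) = 0.0054/(14.1×29.4) = 1.303×10^-5 K/W
R_outer film = 1/(h_o·A) = 1/(9.39×29.4) = 0.003622 K/W
R_total = 0.04203 K/W
Q = ΔT / R_total = 166 / 0.04203

Q ≈ 3950 W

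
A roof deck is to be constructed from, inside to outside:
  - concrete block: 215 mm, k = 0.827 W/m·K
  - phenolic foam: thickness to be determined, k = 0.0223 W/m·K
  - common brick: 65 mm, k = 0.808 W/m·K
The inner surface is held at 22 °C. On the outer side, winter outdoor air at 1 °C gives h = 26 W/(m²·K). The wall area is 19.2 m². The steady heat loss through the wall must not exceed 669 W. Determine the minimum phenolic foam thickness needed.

Model the wall as resistances in series:
R_concrete block = L/(kA) = 0.215/(0.827×19.2) = 0.01354 K/W
R_common brick = L/(kA) = 0.065/(0.808×19.2) = 0.00419 K/W
R_outer film = 1/(h_o·A) = 1/(26×19.2) = 0.002003 K/W
Sum of the known resistances R_other = 0.01973 K/W
Required total resistance R_tot = ΔT/Q_allow = 21/669 = 0.03139 K/W
R_phenolic foam = R_tot − R_other = 0.01166 K/W
L = R·k·A = 0.01166×0.0223×19.2

L ≈ 4.99 mm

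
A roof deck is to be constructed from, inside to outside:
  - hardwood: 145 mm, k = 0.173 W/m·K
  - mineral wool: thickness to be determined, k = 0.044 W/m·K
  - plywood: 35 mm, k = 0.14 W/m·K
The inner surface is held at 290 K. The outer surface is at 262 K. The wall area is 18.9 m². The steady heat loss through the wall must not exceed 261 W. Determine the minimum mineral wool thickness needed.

Series thermal resistances:
R_hardwood = L/(kA) = 0.145/(0.173×18.9) = 0.04435 K/W
R_plywood = L/(kA) = 0.035/(0.14×18.9) = 0.01323 K/W
Sum of the known resistances R_other = 0.05757 K/W
Required total resistance R_tot = ΔT/Q_allow = 28/261 = 0.1073 K/W
R_mineral wool = R_tot − R_other = 0.04971 K/W
L = R·k·A = 0.04971×0.044×18.9

L ≈ 41.3 mm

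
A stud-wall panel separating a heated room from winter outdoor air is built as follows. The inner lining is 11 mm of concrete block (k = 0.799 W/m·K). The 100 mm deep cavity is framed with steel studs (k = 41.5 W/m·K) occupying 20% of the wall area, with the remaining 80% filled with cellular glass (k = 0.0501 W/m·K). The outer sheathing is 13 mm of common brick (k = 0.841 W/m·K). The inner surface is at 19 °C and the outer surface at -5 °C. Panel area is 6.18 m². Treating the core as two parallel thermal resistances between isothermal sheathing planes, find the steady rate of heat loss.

Sheathing layers in series; stud and cavity paths in parallel between them.
R_inner = 0.011/(0.799×6.18) = 0.002228 K/W
R_stud  = 0.1/(41.5×0.2×6.18) = 0.00195 K/W
R_cav   = 0.1/(0.0501×0.8×6.18) = 0.4037 K/W
1/R_core = 1/R_stud + 1/R_cav → R_core = 0.00194 K/W
R_outer = 0.013/(0.841×6.18) = 0.002501 K/W
R_total = 0.006669 K/W
Q = ΔT/R_total = 24/0.006669

Q ≈ 3600 W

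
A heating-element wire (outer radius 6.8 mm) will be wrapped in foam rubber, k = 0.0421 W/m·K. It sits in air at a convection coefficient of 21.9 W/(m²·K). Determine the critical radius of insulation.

r_cr ≈ 1.92 mm

For a cylinder r_cr = k/h = 0.0421/21.9
r_cr = 1.92 mm; since the bare radius (6.8 mm) is above r_cr, any added insulation will reduce heat loss.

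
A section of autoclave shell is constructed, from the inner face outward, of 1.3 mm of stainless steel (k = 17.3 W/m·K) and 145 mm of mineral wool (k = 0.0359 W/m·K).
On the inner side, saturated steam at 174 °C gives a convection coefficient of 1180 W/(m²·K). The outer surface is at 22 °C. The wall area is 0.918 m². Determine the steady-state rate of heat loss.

Q ≈ 34.5 W

Series thermal resistances:
R_inner film = 1/(h_i·A) = 1/(1180×0.918) = 9.232×10^-4 K/W
R_stainless steel = L/(kA) = 0.0013/(17.3×0.918) = 8.186×10^-5 K/W
R_mineral wool = L/(kA) = 0.145/(0.0359×0.918) = 4.4 K/W
R_total = 4.401 K/W
Q = ΔT / R_total = 152 / 4.401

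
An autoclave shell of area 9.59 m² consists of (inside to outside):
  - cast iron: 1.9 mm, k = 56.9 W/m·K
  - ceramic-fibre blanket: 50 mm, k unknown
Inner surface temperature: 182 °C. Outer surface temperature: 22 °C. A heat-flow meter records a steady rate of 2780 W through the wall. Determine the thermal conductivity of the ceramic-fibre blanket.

Treating each layer as a thermal resistance in series:
R_cast iron = L/(kA) = 0.0019/(56.9×9.59) = 3.482×10^-6 K/W
Sum of known resistances R_other = 3.482×10^-6 K/W
Total R = ΔT/Q = 160/2780 = 0.05755 K/W
R_ceramic-fibre blanket = R_total − R_other = 0.05755 K/W
k = L/(R·A) = 0.05/(0.05755×9.59)

k ≈ 0.0906 W/(m·K)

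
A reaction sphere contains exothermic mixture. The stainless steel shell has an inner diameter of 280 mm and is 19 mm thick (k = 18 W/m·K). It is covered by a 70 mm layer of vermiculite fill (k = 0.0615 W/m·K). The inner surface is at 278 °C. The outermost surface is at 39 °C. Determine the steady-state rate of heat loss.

Q ≈ 95.9 W

For a spherical shell R = (1/r₁ − 1/r₂)/(4πk); film R = 1/(h·4πr²). In series:
R_stainless steel shell = (1/0.14 − 1/0.159)/(4π×18) = 0.003774 K/W
R_vermiculite fill = (1/0.159 − 1/0.229)/(4π×0.0615) = 2.488 K/W
R_total = 2.491 K/W
Q = ΔT/R_total = 239/2.491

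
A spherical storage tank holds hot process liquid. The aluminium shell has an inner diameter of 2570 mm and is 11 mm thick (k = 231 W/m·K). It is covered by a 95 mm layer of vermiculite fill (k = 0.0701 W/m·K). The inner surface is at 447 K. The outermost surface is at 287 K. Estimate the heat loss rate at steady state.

Q ≈ 2670 W

Radial (spherical) resistances in series:
R_aluminium shell = (1/1.285 − 1/1.296)/(4π×231) = 2.275×10^-6 K/W
R_vermiculite fill = (1/1.296 − 1/1.391)/(4π×0.0701) = 0.05982 K/W
R_total = 0.05982 K/W
Q = ΔT/R_total = 160/0.05982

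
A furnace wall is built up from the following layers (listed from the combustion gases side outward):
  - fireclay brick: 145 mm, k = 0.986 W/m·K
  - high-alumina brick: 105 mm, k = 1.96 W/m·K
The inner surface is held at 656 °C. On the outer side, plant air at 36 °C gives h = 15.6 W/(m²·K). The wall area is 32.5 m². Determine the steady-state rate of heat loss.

Thermal resistances in series:
R_fireclay brick = L/(kA) = 0.145/(0.986×32.5) = 0.004525 K/W
R_high-alumina brick = L/(kA) = 0.105/(1.96×32.5) = 0.001648 K/W
R_outer film = 1/(h_o·A) = 1/(15.6×32.5) = 0.001972 K/W
R_total = 0.008146 K/W
Q = ΔT / R_total = 620 / 0.008146

Q ≈ 76100 W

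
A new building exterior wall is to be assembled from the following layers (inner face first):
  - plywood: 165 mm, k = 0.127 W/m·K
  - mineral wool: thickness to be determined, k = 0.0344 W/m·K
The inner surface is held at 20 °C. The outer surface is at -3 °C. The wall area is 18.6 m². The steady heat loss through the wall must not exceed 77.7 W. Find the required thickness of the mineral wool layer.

L ≈ 145 mm

Using the resistance-network approach (series):
R_plywood = L/(kA) = 0.165/(0.127×18.6) = 0.06985 K/W
Sum of the known resistances R_other = 0.06985 K/W
Required total resistance R_tot = ΔT/Q_allow = 23/77.7 = 0.296 K/W
R_mineral wool = R_tot − R_other = 0.2262 K/W
L = R·k·A = 0.2262×0.0344×18.6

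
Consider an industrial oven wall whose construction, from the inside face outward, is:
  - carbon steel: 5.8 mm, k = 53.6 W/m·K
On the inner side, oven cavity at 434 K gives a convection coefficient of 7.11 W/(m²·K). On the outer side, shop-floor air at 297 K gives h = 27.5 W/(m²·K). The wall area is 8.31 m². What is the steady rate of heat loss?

Q ≈ 6430 W

Thermal resistances in series:
R_inner film = 1/(h_i·A) = 1/(7.11×8.31) = 0.01693 K/W
R_carbon steel = L/(kA) = 0.0058/(53.6×8.31) = 1.302×10^-5 K/W
R_outer film = 1/(h_o·A) = 1/(27.5×8.31) = 0.004376 K/W
R_total = 0.02131 K/W
Q = ΔT / R_total = 137 / 0.02131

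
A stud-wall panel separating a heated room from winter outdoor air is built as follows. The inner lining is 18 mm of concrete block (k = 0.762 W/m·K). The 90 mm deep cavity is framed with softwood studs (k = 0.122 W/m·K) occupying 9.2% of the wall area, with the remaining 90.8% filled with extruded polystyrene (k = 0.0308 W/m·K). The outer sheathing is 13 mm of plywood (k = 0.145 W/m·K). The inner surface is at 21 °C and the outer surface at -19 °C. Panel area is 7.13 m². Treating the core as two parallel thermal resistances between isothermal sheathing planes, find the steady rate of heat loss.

Q ≈ 118 W

Sheathing layers in series; stud and cavity paths in parallel between them.
R_inner = 0.018/(0.762×7.13) = 0.003313 K/W
R_stud  = 0.09/(0.122×0.092×7.13) = 1.125 K/W
R_cav   = 0.09/(0.0308×0.908×7.13) = 0.4514 K/W
1/R_core = 1/R_stud + 1/R_cav → R_core = 0.3221 K/W
R_outer = 0.013/(0.145×7.13) = 0.01257 K/W
R_total = 0.338 K/W
Q = ΔT/R_total = 40/0.338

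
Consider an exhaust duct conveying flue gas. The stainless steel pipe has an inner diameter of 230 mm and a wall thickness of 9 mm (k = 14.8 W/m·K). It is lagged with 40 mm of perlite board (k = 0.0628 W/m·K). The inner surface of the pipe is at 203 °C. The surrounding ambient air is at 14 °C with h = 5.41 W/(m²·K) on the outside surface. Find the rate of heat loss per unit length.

q′ ≈ 213 W/m

Treating each annulus and film as a series resistance:
R_stainless steel pipe wall = ln(124/115)/(2π×14.8×1) = 8.103×10^-4 K/W
R_perlite board = ln(164/124)/(2π×0.0628×1) = 0.7086 K/W
R_outer film = 1/(h_o·2πr_oL) = 1/(5.41×2π×0.164×1) = 0.1794 K/W
R_total = 0.8887 K/W
Q = ΔT/R_total = 189/0.8887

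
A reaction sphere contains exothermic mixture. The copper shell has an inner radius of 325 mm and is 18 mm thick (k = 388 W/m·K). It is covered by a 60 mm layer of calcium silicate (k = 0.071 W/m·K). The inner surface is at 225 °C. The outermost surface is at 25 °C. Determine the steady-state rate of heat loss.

Q ≈ 411 W

Radial (spherical) resistances in series:
R_copper shell = (1/0.325 − 1/0.343)/(4π×388) = 3.312×10^-5 K/W
R_calcium silicate = (1/0.343 − 1/0.403)/(4π×0.071) = 0.4865 K/W
R_total = 0.4865 K/W
Q = ΔT/R_total = 200/0.4865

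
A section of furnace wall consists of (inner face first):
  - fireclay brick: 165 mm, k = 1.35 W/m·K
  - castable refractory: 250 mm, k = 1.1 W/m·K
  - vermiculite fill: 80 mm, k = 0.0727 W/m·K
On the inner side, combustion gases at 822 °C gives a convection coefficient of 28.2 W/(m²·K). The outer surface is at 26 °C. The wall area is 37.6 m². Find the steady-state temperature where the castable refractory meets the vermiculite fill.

Treating each layer as a thermal resistance in series:
R_inner film = 1/(h_i·A) = 1/(28.2×37.6) = 9.431×10^-4 K/W
R_fireclay brick = L/(kA) = 0.165/(1.35×37.6) = 0.003251 K/W
R_castable refractory = L/(kA) = 0.25/(1.1×37.6) = 0.006044 K/W
R_vermiculite fill = L/(kA) = 0.08/(0.0727×37.6) = 0.02927 K/W
R_total = 0.0395 K/W;  Q = ΔT/R_total = 796/0.0395 = 20150 W
T_interface = T_inner − Q·ΣR(inner→interface) = 822 − 20100×0.01024

T ≈ 616 °C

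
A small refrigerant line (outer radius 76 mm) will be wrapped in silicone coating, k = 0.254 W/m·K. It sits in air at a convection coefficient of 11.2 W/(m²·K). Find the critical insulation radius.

r_cr ≈ 22.7 mm

For a cylinder r_cr = k/h = 0.254/11.2
r_cr = 22.7 mm; since the bare radius (76 mm) is above r_cr, any added insulation will reduce heat loss.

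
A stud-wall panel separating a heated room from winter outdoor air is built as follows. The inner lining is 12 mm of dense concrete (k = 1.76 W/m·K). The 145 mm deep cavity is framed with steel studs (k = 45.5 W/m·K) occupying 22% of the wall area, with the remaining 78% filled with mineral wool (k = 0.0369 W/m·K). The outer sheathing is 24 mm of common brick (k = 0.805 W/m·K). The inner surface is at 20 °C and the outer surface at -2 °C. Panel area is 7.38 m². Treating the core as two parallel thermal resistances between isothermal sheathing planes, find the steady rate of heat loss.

Sheathing layers in series; stud and cavity paths in parallel between them.
R_inner = 0.012/(1.76×7.38) = 9.239×10^-4 K/W
R_stud  = 0.145/(45.5×0.22×7.38) = 0.001963 K/W
R_cav   = 0.145/(0.0369×0.78×7.38) = 0.6826 K/W
1/R_core = 1/R_stud + 1/R_cav → R_core = 0.001957 K/W
R_outer = 0.024/(0.805×7.38) = 0.00404 K/W
R_total = 0.006921 K/W
Q = ΔT/R_total = 22/0.006921

Q ≈ 3180 W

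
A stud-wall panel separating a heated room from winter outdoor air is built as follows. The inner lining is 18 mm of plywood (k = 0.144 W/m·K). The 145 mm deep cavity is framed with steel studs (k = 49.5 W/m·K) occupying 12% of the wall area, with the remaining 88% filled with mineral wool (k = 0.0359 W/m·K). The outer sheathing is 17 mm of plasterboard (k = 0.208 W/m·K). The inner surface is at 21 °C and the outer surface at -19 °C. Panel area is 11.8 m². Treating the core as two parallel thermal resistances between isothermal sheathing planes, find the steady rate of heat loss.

Sheathing layers in series; stud and cavity paths in parallel between them.
R_inner = 0.018/(0.144×11.8) = 0.01059 K/W
R_stud  = 0.145/(49.5×0.12×11.8) = 0.002069 K/W
R_cav   = 0.145/(0.0359×0.88×11.8) = 0.389 K/W
1/R_core = 1/R_stud + 1/R_cav → R_core = 0.002058 K/W
R_outer = 0.017/(0.208×11.8) = 0.006926 K/W
R_total = 0.01958 K/W
Q = ΔT/R_total = 40/0.01958

Q ≈ 2040 W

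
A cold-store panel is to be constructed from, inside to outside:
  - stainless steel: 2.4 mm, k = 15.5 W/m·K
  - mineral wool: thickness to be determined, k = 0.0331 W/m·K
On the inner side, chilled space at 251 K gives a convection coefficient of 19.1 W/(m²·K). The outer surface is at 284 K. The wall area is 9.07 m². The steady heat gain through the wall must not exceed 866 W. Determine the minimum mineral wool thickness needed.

L ≈ 9.7 mm

Thermal resistances in series:
R_inner film = 1/(h_i·A) = 1/(19.1×9.07) = 0.005772 K/W
R_stainless steel = L/(kA) = 0.0024/(15.5×9.07) = 1.707×10^-5 K/W
Sum of the known resistances R_other = 0.00579 K/W
Required total resistance R_tot = ΔT/Q_allow = 33/866 = 0.03811 K/W
R_mineral wool = R_tot − R_other = 0.03232 K/W
L = R·k·A = 0.03232×0.0331×9.07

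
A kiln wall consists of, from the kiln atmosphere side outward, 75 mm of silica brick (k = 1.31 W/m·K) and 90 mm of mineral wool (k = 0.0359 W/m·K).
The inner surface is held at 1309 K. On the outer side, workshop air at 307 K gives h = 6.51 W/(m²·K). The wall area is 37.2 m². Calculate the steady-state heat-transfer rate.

Using the resistance-network approach (series):
R_silica brick = L/(kA) = 0.075/(1.31×37.2) = 0.001539 K/W
R_mineral wool = L/(kA) = 0.09/(0.0359×37.2) = 0.06739 K/W
R_outer film = 1/(h_o·A) = 1/(6.51×37.2) = 0.004129 K/W
R_total = 0.07306 K/W
Q = ΔT / R_total = 1002 / 0.07306

Q ≈ 13700 W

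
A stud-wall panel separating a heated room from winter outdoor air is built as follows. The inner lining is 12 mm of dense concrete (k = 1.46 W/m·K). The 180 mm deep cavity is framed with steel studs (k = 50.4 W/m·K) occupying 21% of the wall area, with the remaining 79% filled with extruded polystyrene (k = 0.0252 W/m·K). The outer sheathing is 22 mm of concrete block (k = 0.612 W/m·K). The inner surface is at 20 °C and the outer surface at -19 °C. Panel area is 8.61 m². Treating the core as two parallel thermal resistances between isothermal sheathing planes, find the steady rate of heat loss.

Q ≈ 5490 W

Sheathing layers in series; stud and cavity paths in parallel between them.
R_inner = 0.012/(1.46×8.61) = 9.546×10^-4 K/W
R_stud  = 0.18/(50.4×0.21×8.61) = 0.001975 K/W
R_cav   = 0.18/(0.0252×0.79×8.61) = 1.05 K/W
1/R_core = 1/R_stud + 1/R_cav → R_core = 0.001972 K/W
R_outer = 0.022/(0.612×8.61) = 0.004175 K/W
R_total = 0.007101 K/W
Q = ΔT/R_total = 39/0.007101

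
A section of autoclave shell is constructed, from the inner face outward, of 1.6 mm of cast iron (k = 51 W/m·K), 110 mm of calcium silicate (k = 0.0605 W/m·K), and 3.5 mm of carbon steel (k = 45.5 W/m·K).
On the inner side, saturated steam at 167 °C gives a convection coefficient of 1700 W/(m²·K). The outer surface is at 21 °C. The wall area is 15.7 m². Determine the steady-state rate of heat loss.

Using the resistance-network approach (series):
R_inner film = 1/(h_i·A) = 1/(1700×15.7) = 3.747×10^-5 K/W
R_cast iron = L/(kA) = 0.0016/(51×15.7) = 1.998×10^-6 K/W
R_calcium silicate = L/(kA) = 0.11/(0.0605×15.7) = 0.1158 K/W
R_carbon steel = L/(kA) = 0.0035/(45.5×15.7) = 4.9×10^-6 K/W
R_total = 0.1159 K/W
Q = ΔT / R_total = 146 / 0.1159

Q ≈ 1260 W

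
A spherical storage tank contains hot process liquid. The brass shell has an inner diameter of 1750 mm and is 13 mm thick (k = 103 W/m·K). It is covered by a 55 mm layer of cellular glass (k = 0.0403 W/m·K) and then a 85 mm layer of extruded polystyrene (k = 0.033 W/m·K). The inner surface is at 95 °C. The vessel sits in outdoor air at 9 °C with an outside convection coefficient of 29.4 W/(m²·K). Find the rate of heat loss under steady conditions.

Q ≈ 250 W

Spherical conduction: R = (1/r_in − 1/r_out)/(4πk) per layer; series-sum.
R_brass shell = (1/0.875 − 1/0.888)/(4π×103) = 1.293×10^-5 K/W
R_cellular glass = (1/0.888 − 1/0.943)/(4π×0.0403) = 0.1297 K/W
R_extruded polystyrene = (1/0.943 − 1/1.028)/(4π×0.033) = 0.2114 K/W
R_outer film = 1/(h·4πr_o²) = 1/(29.4×4π×1.028²) = 0.002561 K/W
R_total = 0.3437 K/W
Q = ΔT/R_total = 86/0.3437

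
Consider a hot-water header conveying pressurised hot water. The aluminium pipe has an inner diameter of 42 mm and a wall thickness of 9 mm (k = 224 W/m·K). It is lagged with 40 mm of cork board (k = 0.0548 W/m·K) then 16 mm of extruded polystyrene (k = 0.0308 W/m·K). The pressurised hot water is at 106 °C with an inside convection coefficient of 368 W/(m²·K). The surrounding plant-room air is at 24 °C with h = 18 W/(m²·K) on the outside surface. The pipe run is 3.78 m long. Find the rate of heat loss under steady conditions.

Q ≈ 85 W

Cylindrical conduction, so R = ln(r₂/r₁)/(2πkL) per layer, in series:
R_inner film = 1/(h_i·2πr₁L) = 1/(368×2π×0.021×3.78) = 0.005448 K/W
R_aluminium pipe wall = ln(30/21)/(2π×224×3.78) = 6.704×10^-5 K/W
R_cork board = ln(70/30)/(2π×0.0548×3.78) = 0.651 K/W
R_extruded polystyrene = ln(86/70)/(2π×0.0308×3.78) = 0.2814 K/W
R_outer film = 1/(h_o·2πr_oL) = 1/(18×2π×0.086×3.78) = 0.0272 K/W
R_total = 0.9651 K/W
Q = ΔT/R_total = 82/0.9651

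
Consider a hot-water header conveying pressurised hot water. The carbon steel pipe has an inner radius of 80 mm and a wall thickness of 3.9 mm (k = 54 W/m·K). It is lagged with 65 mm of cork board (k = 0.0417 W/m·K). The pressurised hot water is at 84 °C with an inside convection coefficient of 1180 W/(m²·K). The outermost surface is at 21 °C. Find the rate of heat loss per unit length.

q′ ≈ 28.8 W/m

Treating each annulus and film as a series resistance:
R_inner film = 1/(h_i·2πr₁L) = 1/(1180×2π×0.08×1) = 0.001686 K/W
R_carbon steel pipe wall = ln(83.9/80)/(2π×54×1) = 1.403×10^-4 K/W
R_cork board = ln(148.9/83.9)/(2π×0.0417×1) = 2.189 K/W
R_total = 2.191 K/W
Q = ΔT/R_total = 63/2.191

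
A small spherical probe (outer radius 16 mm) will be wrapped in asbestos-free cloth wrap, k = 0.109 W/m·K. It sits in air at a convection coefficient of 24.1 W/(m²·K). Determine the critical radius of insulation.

r_cr ≈ 9.05 mm

For a sphere r_cr = 2k/h = 2×0.109/24.1
r_cr = 9.05 mm; since the bare radius (16 mm) is above r_cr, any added insulation will reduce heat loss.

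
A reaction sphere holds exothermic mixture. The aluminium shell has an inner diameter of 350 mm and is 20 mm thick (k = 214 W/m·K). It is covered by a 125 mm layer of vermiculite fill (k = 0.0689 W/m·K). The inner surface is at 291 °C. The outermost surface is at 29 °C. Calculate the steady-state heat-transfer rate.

Q ≈ 113 W

Radial (spherical) resistances in series:
R_aluminium shell = (1/0.175 − 1/0.195)/(4π×214) = 2.179×10^-4 K/W
R_vermiculite fill = (1/0.195 − 1/0.32)/(4π×0.0689) = 2.314 K/W
R_total = 2.314 K/W
Q = ΔT/R_total = 262/2.314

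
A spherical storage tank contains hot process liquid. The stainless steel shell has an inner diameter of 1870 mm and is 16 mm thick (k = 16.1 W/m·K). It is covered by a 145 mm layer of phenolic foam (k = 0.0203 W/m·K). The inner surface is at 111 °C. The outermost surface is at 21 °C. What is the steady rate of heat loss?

Q ≈ 165 W

Radial (spherical) resistances in series:
R_stainless steel shell = (1/0.935 − 1/0.951)/(4π×16.1) = 8.894×10^-5 K/W
R_phenolic foam = (1/0.951 − 1/1.096)/(4π×0.0203) = 0.5453 K/W
R_total = 0.5454 K/W
Q = ΔT/R_total = 90/0.5454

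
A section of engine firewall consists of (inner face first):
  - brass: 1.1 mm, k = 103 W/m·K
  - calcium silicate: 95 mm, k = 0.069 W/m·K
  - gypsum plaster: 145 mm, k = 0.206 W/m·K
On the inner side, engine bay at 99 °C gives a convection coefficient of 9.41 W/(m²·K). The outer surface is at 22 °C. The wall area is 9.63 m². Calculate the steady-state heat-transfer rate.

Q ≈ 339 W

Model the wall as resistances in series:
R_inner film = 1/(h_i·A) = 1/(9.41×9.63) = 0.01104 K/W
R_brass = L/(kA) = 0.0011/(103×9.63) = 1.109×10^-6 K/W
R_calcium silicate = L/(kA) = 0.095/(0.069×9.63) = 0.143 K/W
R_gypsum plaster = L/(kA) = 0.145/(0.206×9.63) = 0.07309 K/W
R_total = 0.2271 K/W
Q = ΔT / R_total = 77 / 0.2271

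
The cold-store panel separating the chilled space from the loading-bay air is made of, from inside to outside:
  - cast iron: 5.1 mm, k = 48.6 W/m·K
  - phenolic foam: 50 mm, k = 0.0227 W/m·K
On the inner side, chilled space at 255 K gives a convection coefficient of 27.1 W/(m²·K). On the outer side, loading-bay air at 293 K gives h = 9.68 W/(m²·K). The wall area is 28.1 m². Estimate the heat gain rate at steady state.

Treating each layer as a thermal resistance in series:
R_inner film = 1/(h_i·A) = 1/(27.1×28.1) = 0.001313 K/W
R_cast iron = L/(kA) = 0.0051/(48.6×28.1) = 3.734×10^-6 K/W
R_phenolic foam = L/(kA) = 0.05/(0.0227×28.1) = 0.07839 K/W
R_outer film = 1/(h_o·A) = 1/(9.68×28.1) = 0.003676 K/W
R_total = 0.08338 K/W
Q = ΔT / R_total = 38 / 0.08338

Q ≈ 456 W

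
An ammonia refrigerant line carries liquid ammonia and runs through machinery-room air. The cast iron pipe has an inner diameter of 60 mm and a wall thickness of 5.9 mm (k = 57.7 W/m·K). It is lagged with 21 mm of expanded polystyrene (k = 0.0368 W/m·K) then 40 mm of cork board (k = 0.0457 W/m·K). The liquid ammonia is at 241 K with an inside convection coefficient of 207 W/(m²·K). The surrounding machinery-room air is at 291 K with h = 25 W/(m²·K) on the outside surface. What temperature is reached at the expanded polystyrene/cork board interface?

T ≈ 267 K

Cylindrical conduction, so R = ln(r₂/r₁)/(2πkL) per layer, in series:
R_inner film = 1/(h_i·2πr₁L) = 1/(207×2π×0.03×1) = 0.02563 K/W
R_cast iron pipe wall = ln(35.9/30)/(2π×57.7×1) = 4.952×10^-4 K/W
R_expanded polystyrene = ln(56.9/35.9)/(2π×0.0368×1) = 1.992 K/W
R_cork board = ln(96.9/56.9)/(2π×0.0457×1) = 1.854 K/W
R_outer film = 1/(h_o·2πr_oL) = 1/(25×2π×0.0969×1) = 0.0657 K/W
R_total = 3.938 K/W
Q = ΔT/R_total = 50/3.938
Q = 12.7 W/m
T_interface = T_inner + Q·ΣR(inner→interface) = 241 + 12.7×2.018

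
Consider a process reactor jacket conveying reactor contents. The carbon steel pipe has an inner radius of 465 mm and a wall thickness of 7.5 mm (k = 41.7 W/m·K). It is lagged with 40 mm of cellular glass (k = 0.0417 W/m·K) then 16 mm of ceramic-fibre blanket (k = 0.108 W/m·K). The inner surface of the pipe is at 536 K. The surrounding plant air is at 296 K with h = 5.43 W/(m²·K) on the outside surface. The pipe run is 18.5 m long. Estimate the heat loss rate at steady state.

Radial resistances (cylindrical: R_cond = ln(r_o/r_i)/(2πkL), R_conv = 1/(h·2πrL)):
R_carbon steel pipe wall = ln(472.5/465)/(2π×41.7×18.5) = 3.301×10^-6 K/W
R_cellular glass = ln(512.5/472.5)/(2π×0.0417×18.5) = 0.01677 K/W
R_ceramic-fibre blanket = ln(528.5/512.5)/(2π×0.108×18.5) = 0.002449 K/W
R_outer film = 1/(h_o·2πr_oL) = 1/(5.43×2π×0.5285×18.5) = 0.002998 K/W
R_total = 0.02221 K/W
Q = ΔT/R_total = 240/0.02221

Q ≈ 10800 W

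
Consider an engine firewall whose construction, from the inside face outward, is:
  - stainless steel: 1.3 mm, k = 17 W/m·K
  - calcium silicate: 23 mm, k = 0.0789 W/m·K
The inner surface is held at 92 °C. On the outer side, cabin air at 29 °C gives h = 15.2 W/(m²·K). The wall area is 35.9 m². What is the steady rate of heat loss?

Series thermal resistances:
R_stainless steel = L/(kA) = 0.0013/(17×35.9) = 2.13×10^-6 K/W
R_calcium silicate = L/(kA) = 0.023/(0.0789×35.9) = 0.00812 K/W
R_outer film = 1/(h_o·A) = 1/(15.2×35.9) = 0.001833 K/W
R_total = 0.009955 K/W
Q = ΔT / R_total = 63 / 0.009955

Q ≈ 6330 W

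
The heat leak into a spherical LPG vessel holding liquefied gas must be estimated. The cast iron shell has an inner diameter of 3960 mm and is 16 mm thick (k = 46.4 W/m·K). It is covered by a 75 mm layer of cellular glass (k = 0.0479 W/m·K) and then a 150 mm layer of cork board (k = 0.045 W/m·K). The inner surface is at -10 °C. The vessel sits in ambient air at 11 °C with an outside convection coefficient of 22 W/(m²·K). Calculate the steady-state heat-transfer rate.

Each spherical layer contributes R = (1/r_i − 1/r_o)/(4πk):
R_cast iron shell = (1/1.98 − 1/1.996)/(4π×46.4) = 6.943×10^-6 K/W
R_cellular glass = (1/1.996 − 1/2.071)/(4π×0.0479) = 0.03014 K/W
R_cork board = (1/2.071 − 1/2.221)/(4π×0.045) = 0.05767 K/W
R_outer film = 1/(h·4πr_o²) = 1/(22×4π×2.221²) = 7.333×10^-4 K/W
R_total = 0.08855 K/W
Q = ΔT/R_total = 21/0.08855

Q ≈ 237 W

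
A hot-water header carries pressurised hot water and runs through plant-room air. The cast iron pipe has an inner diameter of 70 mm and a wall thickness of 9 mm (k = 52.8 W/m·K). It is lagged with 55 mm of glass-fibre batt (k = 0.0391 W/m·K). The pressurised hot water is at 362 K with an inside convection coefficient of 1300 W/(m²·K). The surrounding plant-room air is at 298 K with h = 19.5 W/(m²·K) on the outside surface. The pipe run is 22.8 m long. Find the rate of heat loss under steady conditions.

Cylindrical conduction, so R = ln(r₂/r₁)/(2πkL) per layer, in series:
R_inner film = 1/(h_i·2πr₁L) = 1/(1300×2π×0.035×22.8) = 1.534×10^-4 K/W
R_cast iron pipe wall = ln(44/35)/(2π×52.8×22.8) = 3.025×10^-5 K/W
R_glass-fibre batt = ln(99/44)/(2π×0.0391×22.8) = 0.1448 K/W
R_outer film = 1/(h_o·2πr_oL) = 1/(19.5×2π×0.099×22.8) = 0.003616 K/W
R_total = 0.1486 K/W
Q = ΔT/R_total = 64/0.1486

Q ≈ 431 W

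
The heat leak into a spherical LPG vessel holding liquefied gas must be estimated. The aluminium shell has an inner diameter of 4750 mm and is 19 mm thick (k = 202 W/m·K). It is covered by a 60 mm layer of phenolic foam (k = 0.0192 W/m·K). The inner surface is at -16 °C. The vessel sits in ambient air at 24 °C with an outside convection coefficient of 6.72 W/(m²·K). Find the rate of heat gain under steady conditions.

Q ≈ 903 W

Each spherical layer contributes R = (1/r_i − 1/r_o)/(4πk):
R_aluminium shell = (1/2.375 − 1/2.394)/(4π×202) = 1.316×10^-6 K/W
R_phenolic foam = (1/2.394 − 1/2.454)/(4π×0.0192) = 0.04233 K/W
R_outer film = 1/(h·4πr_o²) = 1/(6.72×4π×2.454²) = 0.001966 K/W
R_total = 0.0443 K/W
Q = ΔT/R_total = 40/0.0443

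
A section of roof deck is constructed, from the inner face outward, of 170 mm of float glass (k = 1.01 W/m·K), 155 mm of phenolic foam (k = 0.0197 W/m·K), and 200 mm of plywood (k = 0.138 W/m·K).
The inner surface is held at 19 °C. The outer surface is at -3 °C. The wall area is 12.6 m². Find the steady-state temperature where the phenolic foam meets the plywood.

Model the wall as resistances in series:
R_float glass = L/(kA) = 0.17/(1.01×12.6) = 0.01336 K/W
R_phenolic foam = L/(kA) = 0.155/(0.0197×12.6) = 0.6244 K/W
R_plywood = L/(kA) = 0.2/(0.138×12.6) = 0.115 K/W
R_total = 0.7528 K/W;  Q = ΔT/R_total = 22/0.7528 = 29.22 W
T_interface = T_inner − Q·ΣR(inner→interface) = 19 − 29.2×0.6378

T ≈ 0.361 °C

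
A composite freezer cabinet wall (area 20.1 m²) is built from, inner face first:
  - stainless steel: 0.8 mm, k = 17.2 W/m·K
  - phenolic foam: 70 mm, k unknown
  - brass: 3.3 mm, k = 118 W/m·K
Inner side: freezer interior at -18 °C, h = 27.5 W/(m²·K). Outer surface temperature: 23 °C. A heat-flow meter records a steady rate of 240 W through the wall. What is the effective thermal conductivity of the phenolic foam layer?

Series thermal resistances:
R_inner film = 1/(h_i·A) = 1/(27.5×20.1) = 0.001809 K/W
R_stainless steel = L/(kA) = 0.0008/(17.2×20.1) = 2.314×10^-6 K/W
R_brass = L/(kA) = 0.0033/(118×20.1) = 1.391×10^-6 K/W
Sum of known resistances R_other = 0.001813 K/W
Total R = ΔT/Q = 41/240 = 0.1708 K/W
R_phenolic foam = R_total − R_other = 0.169 K/W
k = L/(R·A) = 0.07/(0.169×20.1)

k ≈ 0.0206 W/(m·K)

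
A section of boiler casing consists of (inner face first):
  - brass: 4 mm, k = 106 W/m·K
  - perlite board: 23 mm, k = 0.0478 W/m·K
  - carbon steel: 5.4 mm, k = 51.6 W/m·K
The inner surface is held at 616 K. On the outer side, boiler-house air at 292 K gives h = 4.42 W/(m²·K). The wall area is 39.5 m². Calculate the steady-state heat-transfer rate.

Q ≈ 18100 W

Using the resistance-network approach (series):
R_brass = L/(kA) = 0.004/(106×39.5) = 9.553×10^-7 K/W
R_perlite board = L/(kA) = 0.023/(0.0478×39.5) = 0.01218 K/W
R_carbon steel = L/(kA) = 0.0054/(51.6×39.5) = 2.649×10^-6 K/W
R_outer film = 1/(h_o·A) = 1/(4.42×39.5) = 0.005728 K/W
R_total = 0.01791 K/W
Q = ΔT / R_total = 324 / 0.01791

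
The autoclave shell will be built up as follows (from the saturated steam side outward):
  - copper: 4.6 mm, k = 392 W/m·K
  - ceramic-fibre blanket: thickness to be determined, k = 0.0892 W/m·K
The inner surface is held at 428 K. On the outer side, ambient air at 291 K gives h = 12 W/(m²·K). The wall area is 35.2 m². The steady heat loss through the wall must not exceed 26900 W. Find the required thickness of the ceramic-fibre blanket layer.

L ≈ 8.56 mm

Thermal resistances in series:
R_copper = L/(kA) = 0.0046/(392×35.2) = 3.334×10^-7 K/W
R_outer film = 1/(h_o·A) = 1/(12×35.2) = 0.002367 K/W
Sum of the known resistances R_other = 0.002368 K/W
Required total resistance R_tot = ΔT/Q_allow = 137/26900 = 0.005093 K/W
R_ceramic-fibre blanket = R_tot − R_other = 0.002725 K/W
L = R·k·A = 0.002725×0.0892×35.2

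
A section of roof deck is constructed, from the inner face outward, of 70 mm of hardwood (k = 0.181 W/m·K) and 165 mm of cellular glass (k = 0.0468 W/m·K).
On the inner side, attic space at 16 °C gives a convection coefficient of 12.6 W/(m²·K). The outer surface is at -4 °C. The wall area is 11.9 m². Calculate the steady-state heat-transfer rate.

Series thermal resistances:
R_inner film = 1/(h_i·A) = 1/(12.6×11.9) = 0.006669 K/W
R_hardwood = L/(kA) = 0.07/(0.181×11.9) = 0.0325 K/W
R_cellular glass = L/(kA) = 0.165/(0.0468×11.9) = 0.2963 K/W
R_total = 0.3354 K/W
Q = ΔT / R_total = 20 / 0.3354

Q ≈ 59.6 W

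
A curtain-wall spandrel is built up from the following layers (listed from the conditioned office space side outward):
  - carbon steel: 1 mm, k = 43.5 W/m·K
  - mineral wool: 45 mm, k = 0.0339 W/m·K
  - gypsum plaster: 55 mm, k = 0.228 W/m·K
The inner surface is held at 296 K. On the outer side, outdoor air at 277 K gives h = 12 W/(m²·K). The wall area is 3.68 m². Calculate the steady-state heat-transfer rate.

Using the resistance-network approach (series):
R_carbon steel = L/(kA) = 0.001/(43.5×3.68) = 6.247×10^-6 K/W
R_mineral wool = L/(kA) = 0.045/(0.0339×3.68) = 0.3607 K/W
R_gypsum plaster = L/(kA) = 0.055/(0.228×3.68) = 0.06555 K/W
R_outer film = 1/(h_o·A) = 1/(12×3.68) = 0.02264 K/W
R_total = 0.4489 K/W
Q = ΔT / R_total = 19 / 0.4489

Q ≈ 42.3 W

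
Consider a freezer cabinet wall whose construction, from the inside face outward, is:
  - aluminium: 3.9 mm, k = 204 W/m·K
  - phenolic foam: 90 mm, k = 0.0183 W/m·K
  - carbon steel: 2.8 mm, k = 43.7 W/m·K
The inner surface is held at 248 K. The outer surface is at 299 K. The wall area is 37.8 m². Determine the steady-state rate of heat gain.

Thermal resistances in series:
R_aluminium = L/(kA) = 0.0039/(204×37.8) = 5.058×10^-7 K/W
R_phenolic foam = L/(kA) = 0.09/(0.0183×37.8) = 0.1301 K/W
R_carbon steel = L/(kA) = 0.0028/(43.7×37.8) = 1.695×10^-6 K/W
R_total = 0.1301 K/W
Q = ΔT / R_total = 51 / 0.1301

Q ≈ 392 W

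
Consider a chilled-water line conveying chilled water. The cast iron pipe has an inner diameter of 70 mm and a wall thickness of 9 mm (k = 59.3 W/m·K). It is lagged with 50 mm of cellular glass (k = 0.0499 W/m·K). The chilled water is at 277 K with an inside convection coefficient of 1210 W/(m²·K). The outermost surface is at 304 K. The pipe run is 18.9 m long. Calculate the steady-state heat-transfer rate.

Radial resistances (cylindrical: R_cond = ln(r_o/r_i)/(2πkL), R_conv = 1/(h·2πrL)):
R_inner film = 1/(h_i·2πr₁L) = 1/(1210×2π×0.035×18.9) = 1.988×10^-4 K/W
R_cast iron pipe wall = ln(44/35)/(2π×59.3×18.9) = 3.25×10^-5 K/W
R_cellular glass = ln(94/44)/(2π×0.0499×18.9) = 0.1281 K/W
R_total = 0.1283 K/W
Q = ΔT/R_total = 27/0.1283

Q ≈ 210 W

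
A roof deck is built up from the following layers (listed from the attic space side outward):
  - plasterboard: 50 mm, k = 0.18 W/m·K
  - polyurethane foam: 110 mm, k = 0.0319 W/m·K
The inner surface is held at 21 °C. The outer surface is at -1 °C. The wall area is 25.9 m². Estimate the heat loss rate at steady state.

Q ≈ 153 W

Treating each layer as a thermal resistance in series:
R_plasterboard = L/(kA) = 0.05/(0.18×25.9) = 0.01073 K/W
R_polyurethane foam = L/(kA) = 0.11/(0.0319×25.9) = 0.1331 K/W
R_total = 0.1439 K/W
Q = ΔT / R_total = 22 / 0.1439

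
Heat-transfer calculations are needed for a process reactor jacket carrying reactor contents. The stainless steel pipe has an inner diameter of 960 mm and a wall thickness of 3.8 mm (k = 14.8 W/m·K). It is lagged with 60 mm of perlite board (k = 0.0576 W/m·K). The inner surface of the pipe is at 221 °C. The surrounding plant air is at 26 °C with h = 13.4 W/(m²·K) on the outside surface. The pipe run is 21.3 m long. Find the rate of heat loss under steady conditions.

Q ≈ 12000 W

Radial resistances (cylindrical: R_cond = ln(r_o/r_i)/(2πkL), R_conv = 1/(h·2πrL)):
R_stainless steel pipe wall = ln(483.8/480)/(2π×14.8×21.3) = 3.981×10^-6 K/W
R_perlite board = ln(543.8/483.8)/(2π×0.0576×21.3) = 0.01517 K/W
R_outer film = 1/(h_o·2πr_oL) = 1/(13.4×2π×0.5438×21.3) = 0.001025 K/W
R_total = 0.0162 K/W
Q = ΔT/R_total = 195/0.0162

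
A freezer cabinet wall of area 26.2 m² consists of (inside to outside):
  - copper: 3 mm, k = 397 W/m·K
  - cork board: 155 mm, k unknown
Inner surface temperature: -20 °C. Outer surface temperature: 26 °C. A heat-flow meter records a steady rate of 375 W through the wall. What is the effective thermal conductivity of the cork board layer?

k ≈ 0.0482 W/(m·K)

Model the wall as resistances in series:
R_copper = L/(kA) = 0.003/(397×26.2) = 2.884×10^-7 K/W
Sum of known resistances R_other = 2.884×10^-7 K/W
Total R = ΔT/Q = 46/375 = 0.1227 K/W
R_cork board = R_total − R_other = 0.1227 K/W
k = L/(R·A) = 0.155/(0.1227×26.2)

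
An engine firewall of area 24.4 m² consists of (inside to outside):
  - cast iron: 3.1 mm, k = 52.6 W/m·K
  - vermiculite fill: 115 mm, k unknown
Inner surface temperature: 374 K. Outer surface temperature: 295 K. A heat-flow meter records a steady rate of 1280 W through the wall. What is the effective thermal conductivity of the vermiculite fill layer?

k ≈ 0.0764 W/(m·K)

Series thermal resistances:
R_cast iron = L/(kA) = 0.0031/(52.6×24.4) = 2.415×10^-6 K/W
Sum of known resistances R_other = 2.415×10^-6 K/W
Total R = ΔT/Q = 79/1280 = 0.06172 K/W
R_vermiculite fill = R_total − R_other = 0.06172 K/W
k = L/(R·A) = 0.115/(0.06172×24.4)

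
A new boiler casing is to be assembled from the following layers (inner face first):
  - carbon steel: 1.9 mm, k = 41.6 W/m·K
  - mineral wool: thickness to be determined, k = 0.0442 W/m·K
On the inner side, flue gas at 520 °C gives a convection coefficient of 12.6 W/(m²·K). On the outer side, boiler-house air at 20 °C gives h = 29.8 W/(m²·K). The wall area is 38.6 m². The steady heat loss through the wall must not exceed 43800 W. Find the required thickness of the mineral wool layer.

Using the resistance-network approach (series):
R_inner film = 1/(h_i·A) = 1/(12.6×38.6) = 0.002056 K/W
R_carbon steel = L/(kA) = 0.0019/(41.6×38.6) = 1.183×10^-6 K/W
R_outer film = 1/(h_o·A) = 1/(29.8×38.6) = 8.694×10^-4 K/W
Sum of the known resistances R_other = 0.002927 K/W
Required total resistance R_tot = ΔT/Q_allow = 500/43800 = 0.01142 K/W
R_mineral wool = R_tot − R_other = 0.008489 K/W
L = R·k·A = 0.008489×0.0442×38.6

L ≈ 14.5 mm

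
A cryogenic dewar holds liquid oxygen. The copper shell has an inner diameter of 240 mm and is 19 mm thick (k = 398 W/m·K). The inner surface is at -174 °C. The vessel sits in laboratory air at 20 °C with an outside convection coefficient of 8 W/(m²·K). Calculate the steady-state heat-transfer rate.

Each spherical layer contributes R = (1/r_i − 1/r_o)/(4πk):
R_copper shell = (1/0.12 − 1/0.139)/(4π×398) = 2.278×10^-4 K/W
R_outer film = 1/(h·4πr_o²) = 1/(8×4π×0.139²) = 0.5148 K/W
R_total = 0.5151 K/W
Q = ΔT/R_total = 194/0.5151

Q ≈ 377 W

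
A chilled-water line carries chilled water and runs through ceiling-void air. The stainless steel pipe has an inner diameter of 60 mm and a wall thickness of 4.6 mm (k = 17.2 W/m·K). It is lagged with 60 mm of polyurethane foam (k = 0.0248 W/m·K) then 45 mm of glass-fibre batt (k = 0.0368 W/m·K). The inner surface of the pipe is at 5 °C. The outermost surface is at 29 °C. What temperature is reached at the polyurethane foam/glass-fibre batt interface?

T ≈ 24 °C

Cylindrical conduction, so R = ln(r₂/r₁)/(2πkL) per layer, in series:
R_stainless steel pipe wall = ln(34.6/30)/(2π×17.2×1) = 0.00132 K/W
R_polyurethane foam = ln(94.6/34.6)/(2π×0.0248×1) = 6.455 K/W
R_glass-fibre batt = ln(139.6/94.6)/(2π×0.0368×1) = 1.683 K/W
R_total = 8.139 K/W
Q = ΔT/R_total = 24/8.139
Q = 2.95 W/m
T_interface = T_inner + Q·ΣR(inner→interface) = 5 + 2.95×6.456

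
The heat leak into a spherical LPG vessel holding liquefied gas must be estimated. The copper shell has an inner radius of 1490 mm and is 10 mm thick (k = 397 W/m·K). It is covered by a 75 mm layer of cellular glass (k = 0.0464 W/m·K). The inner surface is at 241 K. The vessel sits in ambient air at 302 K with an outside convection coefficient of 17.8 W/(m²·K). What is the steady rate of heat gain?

Q ≈ 1080 W

For a spherical shell R = (1/r₁ − 1/r₂)/(4πk); film R = 1/(h·4πr²). In series:
R_copper shell = (1/1.49 − 1/1.5)/(4π×397) = 8.969×10^-7 K/W
R_cellular glass = (1/1.5 − 1/1.575)/(4π×0.0464) = 0.05445 K/W
R_outer film = 1/(h·4πr_o²) = 1/(17.8×4π×1.575²) = 0.001802 K/W
R_total = 0.05625 K/W
Q = ΔT/R_total = 61/0.05625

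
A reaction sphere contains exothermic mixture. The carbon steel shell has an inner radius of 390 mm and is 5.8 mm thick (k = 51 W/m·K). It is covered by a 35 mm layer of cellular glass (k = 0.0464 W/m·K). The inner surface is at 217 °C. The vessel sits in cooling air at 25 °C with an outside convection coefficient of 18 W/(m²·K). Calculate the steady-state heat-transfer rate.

Q ≈ 511 W

Spherical conduction: R = (1/r_in − 1/r_out)/(4πk) per layer; series-sum.
R_carbon steel shell = (1/0.39 − 1/0.3958)/(4π×51) = 5.863×10^-5 K/W
R_cellular glass = (1/0.3958 − 1/0.4308)/(4π×0.0464) = 0.352 K/W
R_outer film = 1/(h·4πr_o²) = 1/(18×4π×0.4308²) = 0.02382 K/W
R_total = 0.3759 K/W
Q = ΔT/R_total = 192/0.3759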